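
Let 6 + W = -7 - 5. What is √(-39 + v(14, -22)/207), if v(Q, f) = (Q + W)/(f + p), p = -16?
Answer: I*√67029245/1311 ≈ 6.245*I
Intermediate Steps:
W = -18 (W = -6 + (-7 - 5) = -6 - 12 = -18)
v(Q, f) = (-18 + Q)/(-16 + f) (v(Q, f) = (Q - 18)/(f - 16) = (-18 + Q)/(-16 + f))
√(-39 + v(14, -22)/207) = √(-39 + ((-18 + 14)/(-16 - 22))/207) = √(-39 + (-4/(-38))*(1/207)) = √(-39 - 1/38*(-4)*(1/207)) = √(-39 + (2/19)*(1/207)) = √(-39 + 2/3933) = √(-153385/3933) = I*√67029245/1311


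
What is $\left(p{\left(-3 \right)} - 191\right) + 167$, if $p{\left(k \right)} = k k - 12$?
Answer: $-27$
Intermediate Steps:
$p{\left(k \right)} = -12 + k^{2}$ ($p{\left(k \right)} = k^{2} - 12 = -12 + k^{2}$)
$\left(p{\left(-3 \right)} - 191\right) + 167 = \left(\left(-12 + \left(-3\right)^{2}\right) - 191\right) + 167 = \left(\left(-12 + 9\right) - 191\right) + 167 = \left(-3 - 191\right) + 167 = -194 + 167 = -27$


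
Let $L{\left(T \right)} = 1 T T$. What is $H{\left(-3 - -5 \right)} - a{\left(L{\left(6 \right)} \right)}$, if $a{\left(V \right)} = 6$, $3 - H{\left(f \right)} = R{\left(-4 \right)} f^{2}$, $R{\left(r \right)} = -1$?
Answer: $1$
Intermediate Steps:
$H{\left(f \right)} = 3 + f^{2}$ ($H{\left(f \right)} = 3 - - f^{2} = 3 + f^{2}$)
$L{\left(T \right)} = T^{2}$ ($L{\left(T \right)} = T T = T^{2}$)
$H{\left(-3 - -5 \right)} - a{\left(L{\left(6 \right)} \right)} = \left(3 + \left(-3 - -5\right)^{2}\right) - 6 = \left(3 + \left(-3 + 5\right)^{2}\right) - 6 = \left(3 + 2^{2}\right) - 6 = \left(3 + 4\right) - 6 = 7 - 6 = 1$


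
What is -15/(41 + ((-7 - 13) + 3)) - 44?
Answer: -357/8 ≈ -44.625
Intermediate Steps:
-15/(41 + ((-7 - 13) + 3)) - 44 = -15/(41 + (-20 + 3)) - 44 = -15/(41 - 17) - 44 = -15/24 - 44 = -15*1/24 - 44 = -5/8 - 44 = -357/8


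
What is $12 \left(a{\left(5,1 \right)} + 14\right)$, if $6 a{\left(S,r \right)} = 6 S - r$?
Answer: $226$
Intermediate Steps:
$a{\left(S,r \right)} = S - \frac{r}{6}$ ($a{\left(S,r \right)} = \frac{6 S - r}{6} = \frac{- r + 6 S}{6} = S - \frac{r}{6}$)
$12 \left(a{\left(5,1 \right)} + 14\right) = 12 \left(\left(5 - \frac{1}{6}\right) + 14\right) = 12 \left(\frac{29}{6} + 14\right) = 12 \cdot \frac{113}{6} = 226$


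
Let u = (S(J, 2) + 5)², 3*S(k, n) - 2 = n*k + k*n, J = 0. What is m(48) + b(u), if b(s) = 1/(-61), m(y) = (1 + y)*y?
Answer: 143471/61 ≈ 2352.0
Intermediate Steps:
m(y) = y*(1 + y)
S(k, n) = ⅔ + 2*k*n/3 (S(k, n) = ⅔ + (n*k + k*n)/3 = ⅔ + (k*n + k*n)/3 = ⅔ + (2*k*n)/3 = ⅔ + 2*k*n/3)
u = 289/9 (u = ((⅔ + (⅔)*0*2) + 5)² = ((⅔ + 0) + 5)² = (⅔ + 5)² = (17/3)² = 289/9 ≈ 32.111)
b(s) = -1/61
m(48) + b(u) = 48*(1 + 48) - 1/61 = 48*49 - 1/61 = 2352 - 1/61 = 143471/61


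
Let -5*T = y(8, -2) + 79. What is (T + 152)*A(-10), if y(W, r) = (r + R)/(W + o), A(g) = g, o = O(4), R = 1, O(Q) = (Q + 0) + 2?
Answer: -9535/7 ≈ -1362.1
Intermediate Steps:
O(Q) = 2 + Q (O(Q) = Q + 2 = 2 + Q)
o = 6 (o = 2 + 4 = 6)
y(W, r) = (1 + r)/(6 + W) (y(W, r) = (r + 1)/(W + 6) = (1 + r)/(6 + W))
T = -221/14 (T = -((1 - 2)/(6 + 8) + 79)/5 = -(-1/14 + 79)/5 = -1/5*1105/14 = -221/14 ≈ -15.786)
(T + 152)*A(-10) = (-221/14 + 152)*(-10) = (1907/14)*(-10) = -9535/7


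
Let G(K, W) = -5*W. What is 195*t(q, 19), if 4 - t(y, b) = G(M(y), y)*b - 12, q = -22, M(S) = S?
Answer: -404430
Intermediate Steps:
t(y, b) = 16 + 5*b*y (t(y, b) = 4 - ((-5*y)*b - 12) = 4 - (-5*b*y - 12) = 4 - (-12 - 5*b*y) = 4 + (12 + 5*b*y) = 16 + 5*b*y)
195*t(q, 19) = 195*(16 + 5*19*(-22)) = 195*(16 - 2090) = 195*(-2074) = -404430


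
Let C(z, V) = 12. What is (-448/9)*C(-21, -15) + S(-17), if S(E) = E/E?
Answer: -1789/3 ≈ -596.33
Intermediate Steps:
S(E) = 1
(-448/9)*C(-21, -15) + S(-17) = -448/9*12 + 1 = -1792/3 + 1 = -1789/3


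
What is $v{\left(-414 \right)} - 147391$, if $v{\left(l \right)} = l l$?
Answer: $24005$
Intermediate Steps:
$v{\left(l \right)} = l^{2}$
$v{\left(-414 \right)} - 147391 = \left(-414\right)^{2} - 147391 = 171396 - 147391 = 24005$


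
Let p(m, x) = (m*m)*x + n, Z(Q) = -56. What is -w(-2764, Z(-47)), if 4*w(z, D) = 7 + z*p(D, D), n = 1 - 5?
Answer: -485413687/4 ≈ -1.2135e+8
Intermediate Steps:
n = -4
p(m, x) = -4 + x*m**2 (p(m, x) = (m*m)*x - 4 = m**2*x - 4 = x*m**2 - 4 = -4 + x*m**2)
w(z, D) = 7/4 + z*(-4 + D**3)/4 (w(z, D) = (7 + z*(-4 + D*D**2))/4 = (7 + z*(-4 + D**3))/4 = 7/4 + z*(-4 + D**3)/4)
-w(-2764, Z(-47)) = -(7/4 + (1/4)*(-2764)*(-4 + (-56)**3)) = -(7/4 + (1/4)*(-2764)*(-4 - 175616)) = -(7/4 + (1/4)*(-2764)*(-175620)) = -(7/4 + 121353420) = -1*485413687/4 = -485413687/4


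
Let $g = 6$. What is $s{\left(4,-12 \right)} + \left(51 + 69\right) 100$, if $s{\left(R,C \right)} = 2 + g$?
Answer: $12008$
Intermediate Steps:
$s{\left(R,C \right)} = 8$ ($s{\left(R,C \right)} = 2 + 6 = 8$)
$s{\left(4,-12 \right)} + \left(51 + 69\right) 100 = 8 + \left(51 + 69\right) 100 = 8 + 120 \cdot 100 = 8 + 12000 = 12008$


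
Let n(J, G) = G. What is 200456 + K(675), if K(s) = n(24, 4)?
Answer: 200460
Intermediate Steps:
K(s) = 4
200456 + K(675) = 200456 + 4 = 200460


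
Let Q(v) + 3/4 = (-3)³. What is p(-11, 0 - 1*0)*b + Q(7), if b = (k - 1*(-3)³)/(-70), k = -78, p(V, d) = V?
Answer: -5007/140 ≈ -35.764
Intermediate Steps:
b = 51/70 (b = (-78 - 1*(-3)³)/(-70) = (-78 - 1*(-27))*(-1/70) = (-78 + 27)*(-1/70) = -51*(-1/70) = 51/70 ≈ 0.72857)
Q(v) = -111/4 (Q(v) = -¾ + (-3)³ = -¾ - 27 = -111/4)
p(-11, 0 - 1*0)*b + Q(7) = -11*51/70 - 111/4 = -561/70 - 111/4 = -5007/140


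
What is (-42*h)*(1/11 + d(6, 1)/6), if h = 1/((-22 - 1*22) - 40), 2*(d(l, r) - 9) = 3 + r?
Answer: 127/132 ≈ 0.96212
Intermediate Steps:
d(l, r) = 21/2 + r/2 (d(l, r) = 9 + (3 + r)/2 = 9 + (3/2 + r/2) = 21/2 + r/2)
h = -1/84 (h = 1/((-22 - 22) - 40) = 1/(-44 - 40) = 1/(-84) = -1/84 ≈ -0.011905)
(-42*h)*(1/11 + d(6, 1)/6) = (-42*(-1/84))*(1/11 + (21/2 + (½)*1)/6) = (1*(1/11) + (21/2 + ½)*(⅙))/2 = (1/11 + 11*(⅙))/2 = (1/11 + 11/6)/2 = (½)*(127/66) = 127/132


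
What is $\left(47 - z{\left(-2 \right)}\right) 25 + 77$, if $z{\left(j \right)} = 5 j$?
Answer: $1502$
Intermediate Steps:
$\left(47 - z{\left(-2 \right)}\right) 25 + 77 = \left(47 - 5 \left(-2\right)\right) 25 + 77 = \left(47 - -10\right) 25 + 77 = \left(47 + 10\right) 25 + 77 = 57 \cdot 25 + 77 = 1425 + 77 = 1502$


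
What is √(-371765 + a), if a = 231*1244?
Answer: I*√84401 ≈ 290.52*I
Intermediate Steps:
a = 287364
√(-371765 + a) = √(-371765 + 287364) = √(-84401) = I*√84401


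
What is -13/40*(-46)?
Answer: 299/20 ≈ 14.950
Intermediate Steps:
-13/40*(-46) = 299/20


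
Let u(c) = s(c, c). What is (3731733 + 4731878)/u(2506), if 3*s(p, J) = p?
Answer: 25390833/2506 ≈ 10132.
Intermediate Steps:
s(p, J) = p/3
u(c) = c/3
(3731733 + 4731878)/u(2506) = (3731733 + 4731878)/(((⅓)*2506)) = 8463611/(2506/3) = 8463611*(3/2506) = 25390833/2506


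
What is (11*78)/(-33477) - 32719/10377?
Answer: -368079143/115796943 ≈ -3.1787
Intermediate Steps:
(11*78)/(-33477) - 32719/10377 = 858*(-1/33477) - 32719*1/10377 = -286/11159 - 32719/10377 = -368079143/115796943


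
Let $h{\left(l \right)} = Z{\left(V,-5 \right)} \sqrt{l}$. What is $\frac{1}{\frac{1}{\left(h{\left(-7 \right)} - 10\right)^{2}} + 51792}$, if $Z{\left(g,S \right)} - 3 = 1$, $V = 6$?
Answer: $\frac{4 \left(- 3 i + 20 \sqrt{7}\right)}{- 621503 i + 4143360 \sqrt{7}} \approx 1.9308 \cdot 10^{-5} - 1.7564 \cdot 10^{-12} i$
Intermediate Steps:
$Z{\left(g,S \right)} = 4$ ($Z{\left(g,S \right)} = 3 + 1 = 4$)
$h{\left(l \right)} = 4 \sqrt{l}$
$\frac{1}{\frac{1}{\left(h{\left(-7 \right)} - 10\right)^{2}} + 51792} = \frac{1}{\frac{1}{\left(4 \sqrt{-7} - 10\right)^{2}} + 51792} = \frac{1}{\frac{1}{\left(4 i \sqrt{7} - 10\right)^{2}} + 51792} = \frac{1}{\frac{1}{\left(-10 + 4 i \sqrt{7}\right)^{2}} + 51792} = \frac{1}{51792 + \frac{1}{\left(-10 + 4 i \sqrt{7}\right)^{2}}}$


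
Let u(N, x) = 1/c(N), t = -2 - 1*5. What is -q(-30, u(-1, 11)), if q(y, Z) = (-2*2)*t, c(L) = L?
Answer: -28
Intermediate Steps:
t = -7 (t = -2 - 5 = -7)
u(N, x) = 1/N
q(y, Z) = 28 (q(y, Z) = -2*2*(-7) = -4*(-7) = 28)
-q(-30, u(-1, 11)) = -1*28 = -28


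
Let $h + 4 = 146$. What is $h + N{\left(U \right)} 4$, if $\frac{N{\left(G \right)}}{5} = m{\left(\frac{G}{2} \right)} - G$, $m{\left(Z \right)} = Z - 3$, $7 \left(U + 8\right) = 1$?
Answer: $\frac{1124}{7} \approx 160.57$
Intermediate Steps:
$U = - \frac{55}{7}$ ($U = -8 + \frac{1}{7} \cdot 1 = -8 + \frac{1}{7} = - \frac{55}{7} \approx -7.8571$)
$h = 142$ ($h = -4 + 146 = 142$)
$m{\left(Z \right)} = -3 + Z$ ($m{\left(Z \right)} = Z - 3 = -3 + Z$)
$N{\left(G \right)} = -15 - \frac{5 G}{2}$ ($N{\left(G \right)} = 5 \left(\left(-3 + \frac{G}{2}\right) - G\right) = 5 \left(-3 - \frac{G}{2}\right) = -15 - \frac{5 G}{2}$)
$h + N{\left(U \right)} 4 = 142 + \left(-15 - - \frac{275}{14}\right) 4 = 142 + \left(-15 + \frac{275}{14}\right) 4 = 142 + \frac{65}{14} \cdot 4 = 142 + \frac{130}{7} = \frac{1124}{7}$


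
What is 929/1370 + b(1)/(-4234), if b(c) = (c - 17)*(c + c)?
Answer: 1988613/2900290 ≈ 0.68566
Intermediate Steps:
b(c) = 2*c*(-17 + c) (b(c) = (-17 + c)*(2*c) = 2*c*(-17 + c))
929/1370 + b(1)/(-4234) = 929/1370 + (2*1*(-17 + 1))/(-4234) = 929*(1/1370) + (2*1*(-16))*(-1/4234) = 929/1370 - 32*(-1/4234) = 929/1370 + 16/2117 = 1988613/2900290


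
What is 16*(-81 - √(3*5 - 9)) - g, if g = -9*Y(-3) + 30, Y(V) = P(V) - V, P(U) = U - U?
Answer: -1299 - 16*√6 ≈ -1338.2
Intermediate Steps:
P(U) = 0
Y(V) = -V (Y(V) = 0 - V = -V)
g = 3 (g = -(-9)*(-3) + 30 = -9*3 + 30 = -27 + 30 = 3)
16*(-81 - √(3*5 - 9)) - g = 16*(-81 - √(3*5 - 9)) - 1*3 = 16*(-81 - √(15 - 9)) - 3 = 16*(-81 - √6) - 3 = (-1296 - 16*√6) - 3 = -1299 - 16*√6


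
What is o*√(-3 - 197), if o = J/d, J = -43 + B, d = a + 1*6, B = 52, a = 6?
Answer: 15*I*√2/2 ≈ 10.607*I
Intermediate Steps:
d = 12 (d = 6 + 1*6 = 6 + 6 = 12)
J = 9 (J = -43 + 52 = 9)
o = ¾ (o = 9/12 = 9*(1/12) = ¾ ≈ 0.75000)
o*√(-3 - 197) = 3*√(-3 - 197)/4 = 3*√(-200)/4 = 3*(10*I*√2)/4 = 15*I*√2/2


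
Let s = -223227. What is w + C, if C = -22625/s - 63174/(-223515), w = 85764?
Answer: 475464240825977/5543842545 ≈ 85764.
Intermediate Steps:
C = 2128796597/5543842545 (C = -22625/(-223227) - 63174/(-223515) = -22625*(-1/223227) - 63174*(-1/223515) = 22625/223227 + 21058/74505 = 2128796597/5543842545 ≈ 0.38399)
w + C = 85764 + 2128796597/5543842545 = 475464240825977/5543842545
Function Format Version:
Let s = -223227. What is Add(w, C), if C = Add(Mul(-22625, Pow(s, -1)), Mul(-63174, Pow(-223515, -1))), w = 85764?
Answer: Rational(475464240825977, 5543842545) ≈ 85764.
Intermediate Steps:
C = Rational(2128796597, 5543842545) (C = Add(Mul(-22625, Pow(-223227, -1)), Mul(-63174, Pow(-223515, -1))) = Add(Mul(-22625, Rational(-1, 223227)), Mul(-63174, Rational(-1, 223515))) = Add(Rational(22625, 223227), Rational(21058, 74505)) = Rational(2128796597, 5543842545) ≈ 0.38399)
Add(w, C) = Add(85764, Rational(2128796597, 5543842545)) = Rational(475464240825977, 5543842545)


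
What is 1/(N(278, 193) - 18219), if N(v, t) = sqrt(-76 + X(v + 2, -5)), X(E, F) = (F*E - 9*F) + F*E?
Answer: -18219/331934792 - I*sqrt(2831)/331934792 ≈ -5.4887e-5 - 1.6029e-7*I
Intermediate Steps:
X(E, F) = -9*F + 2*E*F (X(E, F) = (E*F - 9*F) + E*F = (-9*F + E*F) + E*F = -9*F + 2*E*F)
N(v, t) = sqrt(-51 - 10*v) (N(v, t) = sqrt(-76 - 5*(-9 + 2*(v + 2))) = sqrt(-76 - 5*(-9 + 2*(2 + v))) = sqrt(-76 - 5*(-9 + (4 + 2*v))) = sqrt(-76 - 5*(-5 + 2*v)) = sqrt(-76 + (25 - 10*v)) = sqrt(-51 - 10*v))
1/(N(278, 193) - 18219) = 1/(sqrt(-51 - 10*278) - 18219) = 1/(sqrt(-51 - 2780) - 18219) = 1/(sqrt(-2831) - 18219) = 1/(I*sqrt(2831) - 18219) = 1/(-18219 + I*sqrt(2831))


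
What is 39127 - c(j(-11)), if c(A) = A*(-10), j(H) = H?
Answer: 39017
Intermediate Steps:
c(A) = -10*A
39127 - c(j(-11)) = 39127 - (-10)*(-11) = 39127 - 1*110 = 39127 - 110 = 39017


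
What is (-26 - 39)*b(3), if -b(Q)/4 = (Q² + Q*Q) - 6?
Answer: 3120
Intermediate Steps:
b(Q) = 24 - 8*Q² (b(Q) = -4*((Q² + Q*Q) - 6) = -4*((Q² + Q²) - 6) = -4*(2*Q² - 6) = -4*(-6 + 2*Q²) = 24 - 8*Q²)
(-26 - 39)*b(3) = (-26 - 39)*(24 - 8*3²) = -65*(24 - 8*9) = -65*(24 - 72) = -65*(-48) = 3120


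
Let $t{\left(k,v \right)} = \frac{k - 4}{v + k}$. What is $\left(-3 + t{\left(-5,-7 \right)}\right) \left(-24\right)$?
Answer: $54$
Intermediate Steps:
$t{\left(k,v \right)} = \frac{-4 + k}{k + v}$
$\left(-3 + t{\left(-5,-7 \right)}\right) \left(-24\right) = \left(-3 + \frac{-4 - 5}{-5 - 7}\right) \left(-24\right) = \left(-3 + \frac{1}{-12} \left(-9\right)\right) \left(-24\right) = \left(-3 - - \frac{3}{4}\right) \left(-24\right) = \left(-3 + \frac{3}{4}\right) \left(-24\right) = \left(- \frac{9}{4}\right) \left(-24\right) = 54$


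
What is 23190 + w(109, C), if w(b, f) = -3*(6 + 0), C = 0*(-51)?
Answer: 23172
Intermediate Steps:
C = 0
w(b, f) = -18 (w(b, f) = -3*6 = -18)
23190 + w(109, C) = 23190 - 18 = 23172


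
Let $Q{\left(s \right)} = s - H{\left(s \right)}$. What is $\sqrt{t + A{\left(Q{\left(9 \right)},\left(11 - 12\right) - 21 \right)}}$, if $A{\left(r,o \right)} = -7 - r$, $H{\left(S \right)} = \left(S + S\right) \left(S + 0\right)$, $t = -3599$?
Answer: $i \sqrt{3453} \approx 58.762 i$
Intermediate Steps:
$H{\left(S \right)} = 2 S^{2}$ ($H{\left(S \right)} = 2 S S = 2 S^{2}$)
$Q{\left(s \right)} = s - 2 s^{2}$
$\sqrt{t + A{\left(Q{\left(9 \right)},\left(11 - 12\right) - 21 \right)}} = \sqrt{-3599 - \left(7 + 9 \left(1 - 18\right)\right)} = \sqrt{-3599 - \left(7 + 9 \left(-17\right)\right)} = \sqrt{-3599 - -146} = \sqrt{-3599 + \left(-7 + 153\right)} = \sqrt{-3599 + 146} = \sqrt{-3453} = i \sqrt{3453}$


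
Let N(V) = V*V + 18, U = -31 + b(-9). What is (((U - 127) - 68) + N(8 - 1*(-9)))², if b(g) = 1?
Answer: 6724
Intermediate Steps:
U = -30 (U = -31 + 1 = -30)
N(V) = 18 + V² (N(V) = V² + 18 = 18 + V²)
(((U - 127) - 68) + N(8 - 1*(-9)))² = (((-30 - 127) - 68) + (18 + (8 - 1*(-9))²))² = ((-157 - 68) + (18 + (8 + 9)²))² = (-225 + (18 + 17²))² = (-225 + (18 + 289))² = (-225 + 307)² = 82² = 6724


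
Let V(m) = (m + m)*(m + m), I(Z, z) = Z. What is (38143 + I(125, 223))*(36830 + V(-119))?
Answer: 3577063032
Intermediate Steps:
V(m) = 4*m**2 (V(m) = (2*m)*(2*m) = 4*m**2)
(38143 + I(125, 223))*(36830 + V(-119)) = (38143 + 125)*(36830 + 4*(-119)**2) = 38268*(36830 + 4*14161) = 38268*(36830 + 56644) = 38268*93474 = 3577063032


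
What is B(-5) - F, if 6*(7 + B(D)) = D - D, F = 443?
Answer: -450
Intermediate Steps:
B(D) = -7 (B(D) = -7 + (D - D)/6 = -7 + (⅙)*0 = -7 + 0 = -7)
B(-5) - F = -7 - 1*443 = -7 - 443 = -450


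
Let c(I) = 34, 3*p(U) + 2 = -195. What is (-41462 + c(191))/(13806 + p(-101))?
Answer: -124284/41221 ≈ -3.0151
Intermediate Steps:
p(U) = -197/3 (p(U) = -⅔ + (⅓)*(-195) = -⅔ - 65 = -197/3)
(-41462 + c(191))/(13806 + p(-101)) = (-41462 + 34)/(13806 - 197/3) = -41428/41221/3 = -41428*3/41221 = -124284/41221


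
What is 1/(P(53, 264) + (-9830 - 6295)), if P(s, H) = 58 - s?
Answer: -1/16120 ≈ -6.2035e-5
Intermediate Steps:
1/(P(53, 264) + (-9830 - 6295)) = 1/((58 - 1*53) + (-9830 - 6295)) = 1/((58 - 53) - 16125) = 1/(5 - 16125) = 1/(-16120) = -1/16120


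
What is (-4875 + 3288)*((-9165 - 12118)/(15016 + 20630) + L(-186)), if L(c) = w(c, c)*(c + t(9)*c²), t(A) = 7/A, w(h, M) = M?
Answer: 93723485405035/11882 ≈ 7.8879e+9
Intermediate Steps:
L(c) = c*(c + 7*c²/9) (L(c) = c*(c + (7/9)*c²) = c*(c + (7*(⅑))*c²) = c*(c + 7*c²/9))
(-4875 + 3288)*((-9165 - 12118)/(15016 + 20630) + L(-186)) = (-4875 + 3288)*((-9165 - 12118)/(15016 + 20630) + (⅑)*(-186)²*(9 + 7*(-186))) = -1587*(-21283/35646 + (⅑)*34596*(9 - 1302)) = -1587*(-21283*1/35646 + (⅑)*34596*(-1293)) = -1587*(-21283/35646 - 4970292) = -1587*(-177171049915/35646) = 93723485405035/11882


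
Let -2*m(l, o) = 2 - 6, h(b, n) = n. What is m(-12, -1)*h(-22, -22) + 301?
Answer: 257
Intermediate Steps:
m(l, o) = 2 (m(l, o) = -(2 - 6)/2 = -1/2*(-4) = 2)
m(-12, -1)*h(-22, -22) + 301 = 2*(-22) + 301 = -44 + 301 = 257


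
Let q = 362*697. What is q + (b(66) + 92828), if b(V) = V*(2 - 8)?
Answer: 344746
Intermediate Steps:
b(V) = -6*V (b(V) = V*(-6) = -6*V)
q = 252314
q + (b(66) + 92828) = 252314 + (-6*66 + 92828) = 252314 + (-396 + 92828) = 252314 + 92432 = 344746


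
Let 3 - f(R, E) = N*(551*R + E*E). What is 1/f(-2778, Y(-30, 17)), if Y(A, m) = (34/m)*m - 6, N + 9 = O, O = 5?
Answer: -1/6119573 ≈ -1.6341e-7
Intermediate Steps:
N = -4 (N = -9 + 5 = -4)
Y(A, m) = 28 (Y(A, m) = 34 - 6 = 28)
f(R, E) = 3 + 4*E² + 2204*R (f(R, E) = 3 - (-4)*(551*R + E*E) = 3 - (-4)*(551*R + E²) = 3 - (-4)*(E² + 551*R) = 3 - (-2204*R - 4*E²) = 3 + (4*E² + 2204*R) = 3 + 4*E² + 2204*R)
1/f(-2778, Y(-30, 17)) = 1/(3 + 4*28² + 2204*(-2778)) = 1/(3 + 4*784 - 6122712) = 1/(3 + 3136 - 6122712) = 1/(-6119573) = -1/6119573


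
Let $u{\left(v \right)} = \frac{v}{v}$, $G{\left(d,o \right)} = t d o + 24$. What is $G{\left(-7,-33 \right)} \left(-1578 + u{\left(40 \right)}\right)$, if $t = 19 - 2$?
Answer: $-6230727$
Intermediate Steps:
$t = 17$ ($t = 19 - 2 = 17$)
$G{\left(d,o \right)} = 24 + 17 d o$ ($G{\left(d,o \right)} = 17 d o + 24 = 24 + 17 d o$)
$u{\left(v \right)} = 1$
$G{\left(-7,-33 \right)} \left(-1578 + u{\left(40 \right)}\right) = \left(24 + 17 \left(-7\right) \left(-33\right)\right) \left(-1578 + 1\right) = \left(24 + 3927\right) \left(-1577\right) = 3951 \left(-1577\right) = -6230727$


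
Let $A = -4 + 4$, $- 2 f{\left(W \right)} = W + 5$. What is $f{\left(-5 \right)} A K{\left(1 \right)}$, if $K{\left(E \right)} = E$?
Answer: $0$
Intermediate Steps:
$f{\left(W \right)} = - \frac{5}{2} - \frac{W}{2}$ ($f{\left(W \right)} = - \frac{W + 5}{2} = - \frac{5 + W}{2} = - \frac{5}{2} - \frac{W}{2}$)
$A = 0$
$f{\left(-5 \right)} A K{\left(1 \right)} = \left(- \frac{5}{2} - - \frac{5}{2}\right) 0 \cdot 1 = \left(- \frac{5}{2} + \frac{5}{2}\right) 0 \cdot 1 = 0 \cdot 0 \cdot 1 = 0 \cdot 1 = 0$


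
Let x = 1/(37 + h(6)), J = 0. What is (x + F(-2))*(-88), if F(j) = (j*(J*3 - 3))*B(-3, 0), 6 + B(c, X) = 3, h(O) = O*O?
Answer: 115544/73 ≈ 1582.8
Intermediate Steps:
h(O) = O²
B(c, X) = -3 (B(c, X) = -6 + 3 = -3)
x = 1/73 (x = 1/(37 + 6²) = 1/(37 + 36) = 1/73 ≈ 0.013699)
F(j) = 9*j (F(j) = (j*(0*3 - 3))*(-3) = (j*(0 - 3))*(-3) = (j*(-3))*(-3) = -3*j*(-3) = 9*j)
(x + F(-2))*(-88) = (1/73 + 9*(-2))*(-88) = (1/73 - 18)*(-88) = -1313/73*(-88) = 115544/73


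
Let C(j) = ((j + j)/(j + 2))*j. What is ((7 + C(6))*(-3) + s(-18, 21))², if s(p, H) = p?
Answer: 4356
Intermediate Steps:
C(j) = 2*j²/(2 + j) (C(j) = ((2*j)/(2 + j))*j = (2*j/(2 + j))*j = 2*j²/(2 + j))
((7 + C(6))*(-3) + s(-18, 21))² = ((7 + 2*6²/(2 + 6))*(-3) - 18)² = ((7 + 2*36/8)*(-3) - 18)² = ((7 + 2*36*(⅛))*(-3) - 18)² = ((7 + 9)*(-3) - 18)² = (16*(-3) - 18)² = (-48 - 18)² = (-66)² = 4356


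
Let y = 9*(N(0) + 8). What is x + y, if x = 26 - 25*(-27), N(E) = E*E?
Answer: 773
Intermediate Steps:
N(E) = E²
y = 72 (y = 9*(0² + 8) = 9*(0 + 8) = 9*8 = 72)
x = 701 (x = 26 + 675 = 701)
x + y = 701 + 72 = 773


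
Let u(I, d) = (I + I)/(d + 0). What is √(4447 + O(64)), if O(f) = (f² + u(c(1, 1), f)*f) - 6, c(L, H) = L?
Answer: √8539 ≈ 92.407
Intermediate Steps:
u(I, d) = 2*I/d (u(I, d) = (2*I)/d = 2*I/d)
O(f) = -4 + f² (O(f) = (f² + (2*1/f)*f) - 6 = (f² + (2/f)*f) - 6 = (f² + 2) - 6 = (2 + f²) - 6 = -4 + f²)
√(4447 + O(64)) = √(4447 + (-4 + 64²)) = √(4447 + (-4 + 4096)) = √(4447 + 4092) = √8539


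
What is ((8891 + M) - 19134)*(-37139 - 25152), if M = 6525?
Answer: 231597938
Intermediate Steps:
((8891 + M) - 19134)*(-37139 - 25152) = ((8891 + 6525) - 19134)*(-37139 - 25152) = (15416 - 19134)*(-62291) = -3718*(-62291) = 231597938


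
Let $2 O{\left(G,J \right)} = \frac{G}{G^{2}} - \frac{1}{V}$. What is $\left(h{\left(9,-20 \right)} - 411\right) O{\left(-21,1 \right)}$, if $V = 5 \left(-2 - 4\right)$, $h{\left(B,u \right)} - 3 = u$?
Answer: $\frac{107}{35} \approx 3.0571$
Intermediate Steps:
$h{\left(B,u \right)} = 3 + u$
$V = -30$ ($V = 5 \left(-6\right) = -30$)
$O{\left(G,J \right)} = \frac{1}{60} + \frac{1}{2 G}$ ($O{\left(G,J \right)} = \frac{\frac{G}{G^{2}} - \frac{1}{-30}}{2} = \frac{\frac{G}{G^{2}} - - \frac{1}{30}}{2} = \frac{\frac{1}{G} + \frac{1}{30}}{2} = \frac{\frac{1}{30} + \frac{1}{G}}{2} = \frac{1}{60} + \frac{1}{2 G}$)
$\left(h{\left(9,-20 \right)} - 411\right) O{\left(-21,1 \right)} = \left(\left(3 - 20\right) - 411\right) \frac{30 - 21}{60 \left(-21\right)} = \left(-17 - 411\right) \frac{1}{60} \left(- \frac{1}{21}\right) 9 = \left(-428\right) \left(- \frac{1}{140}\right) = \frac{107}{35}$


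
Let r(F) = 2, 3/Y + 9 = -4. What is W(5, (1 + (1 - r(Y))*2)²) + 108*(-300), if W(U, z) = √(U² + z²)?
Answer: -32400 + √26 ≈ -32395.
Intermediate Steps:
Y = -3/13 (Y = 3/(-9 - 4) = 3/(-13) = 3*(-1/13) = -3/13 ≈ -0.23077)
W(5, (1 + (1 - r(Y))*2)²) + 108*(-300) = √(5² + ((1 + (1 - 1*2)*2)²)²) + 108*(-300) = √(25 + ((1 + (1 - 2)*2)²)²) - 32400 = √(25 + ((1 - 1*2)²)²) - 32400 = √(25 + ((1 - 2)²)²) - 32400 = √(25 + ((-1)²)²) - 32400 = √(25 + 1²) - 32400 = √(25 + 1) - 32400 = √26 - 32400 = -32400 + √26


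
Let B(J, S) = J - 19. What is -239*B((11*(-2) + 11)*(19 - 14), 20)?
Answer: 17686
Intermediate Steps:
B(J, S) = -19 + J
-239*B((11*(-2) + 11)*(19 - 14), 20) = -239*(-19 + (11*(-2) + 11)*(19 - 14)) = -239*(-19 + (-22 + 11)*5) = -239*(-19 - 11*5) = -239*(-19 - 55) = -239*(-74) = 17686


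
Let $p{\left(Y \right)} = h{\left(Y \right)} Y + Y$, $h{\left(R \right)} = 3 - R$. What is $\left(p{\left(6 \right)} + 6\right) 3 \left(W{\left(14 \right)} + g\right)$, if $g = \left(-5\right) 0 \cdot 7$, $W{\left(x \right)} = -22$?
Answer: $396$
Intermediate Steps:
$g = 0$ ($g = 0 \cdot 7 = 0$)
$p{\left(Y \right)} = Y + Y \left(3 - Y\right)$ ($p{\left(Y \right)} = \left(3 - Y\right) Y + Y = Y \left(3 - Y\right) + Y = Y + Y \left(3 - Y\right)$)
$\left(p{\left(6 \right)} + 6\right) 3 \left(W{\left(14 \right)} + g\right) = \left(6 \left(4 - 6\right) + 6\right) 3 \left(-22 + 0\right) = \left(6 \left(4 - 6\right) + 6\right) 3 \left(-22\right) = \left(6 \left(-2\right) + 6\right) 3 \left(-22\right) = \left(-12 + 6\right) 3 \left(-22\right) = \left(-6\right) 3 \left(-22\right) = \left(-18\right) \left(-22\right) = 396$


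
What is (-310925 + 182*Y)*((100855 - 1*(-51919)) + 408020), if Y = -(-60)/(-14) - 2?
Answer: -175006422786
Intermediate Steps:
Y = -44/7 (Y = -(-60)*(-1)/14 - 2 = -6*5/7 - 2 = -30/7 - 2 = -44/7 ≈ -6.2857)
(-310925 + 182*Y)*((100855 - 1*(-51919)) + 408020) = (-310925 + 182*(-44/7))*((100855 - 1*(-51919)) + 408020) = (-310925 - 1144)*((100855 + 51919) + 408020) = -312069*(152774 + 408020) = -312069*560794 = -175006422786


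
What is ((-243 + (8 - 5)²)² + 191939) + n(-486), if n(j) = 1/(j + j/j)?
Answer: 119647074/485 ≈ 2.4670e+5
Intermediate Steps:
n(j) = 1/(1 + j) (n(j) = 1/(j + 1) = 1/(1 + j))
((-243 + (8 - 5)²)² + 191939) + n(-486) = ((-243 + (8 - 5)²)² + 191939) + 1/(1 - 486) = ((-243 + 3²)² + 191939) + 1/(-485) = ((-243 + 9)² + 191939) - 1/485 = ((-234)² + 191939) - 1/485 = (54756 + 191939) - 1/485 = 246695 - 1/485 = 119647074/485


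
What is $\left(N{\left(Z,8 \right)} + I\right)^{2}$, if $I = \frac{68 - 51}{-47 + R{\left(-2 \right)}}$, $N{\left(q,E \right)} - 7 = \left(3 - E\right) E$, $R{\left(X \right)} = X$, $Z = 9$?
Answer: $\frac{2669956}{2401} \approx 1112.0$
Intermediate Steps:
$N{\left(q,E \right)} = 7 + E \left(3 - E\right)$ ($N{\left(q,E \right)} = 7 + \left(3 - E\right) E = 7 + E \left(3 - E\right)$)
$I = - \frac{17}{49}$ ($I = \frac{68 - 51}{-47 - 2} = \frac{17}{-49} = 17 \left(- \frac{1}{49}\right) = - \frac{17}{49} \approx -0.34694$)
$\left(N{\left(Z,8 \right)} + I\right)^{2} = \left(\left(7 - 8^{2} + 3 \cdot 8\right) - \frac{17}{49}\right)^{2} = \left(\left(7 - 64 + 24\right) - \frac{17}{49}\right)^{2} = \left(-33 - \frac{17}{49}\right)^{2} = \left(- \frac{1634}{49}\right)^{2} = \frac{2669956}{2401}$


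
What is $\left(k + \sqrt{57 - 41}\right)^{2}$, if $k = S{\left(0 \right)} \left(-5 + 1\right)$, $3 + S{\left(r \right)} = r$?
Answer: $256$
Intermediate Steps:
$S{\left(r \right)} = -3 + r$
$k = 12$ ($k = \left(-3 + 0\right) \left(-5 + 1\right) = \left(-3\right) \left(-4\right) = 12$)
$\left(k + \sqrt{57 - 41}\right)^{2} = \left(12 + \sqrt{57 - 41}\right)^{2} = \left(12 + \sqrt{16}\right)^{2} = \left(12 + 4\right)^{2} = 16^{2} = 256$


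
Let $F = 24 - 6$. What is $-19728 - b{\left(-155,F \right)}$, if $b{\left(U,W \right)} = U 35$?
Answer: $-14303$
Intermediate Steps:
$F = 18$ ($F = 24 - 6 = 18$)
$b{\left(U,W \right)} = 35 U$
$-19728 - b{\left(-155,F \right)} = -19728 - 35 \left(-155\right) = -19728 - -5425 = -19728 + 5425 = -14303$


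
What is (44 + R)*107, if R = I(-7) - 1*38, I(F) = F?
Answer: -107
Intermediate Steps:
R = -45 (R = -7 - 1*38 = -7 - 38 = -45)
(44 + R)*107 = (44 - 45)*107 = -1*107 = -107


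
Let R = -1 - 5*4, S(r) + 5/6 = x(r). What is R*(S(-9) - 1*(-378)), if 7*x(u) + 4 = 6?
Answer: -15853/2 ≈ -7926.5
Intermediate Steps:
x(u) = 2/7 (x(u) = -4/7 + (⅐)*6 = -4/7 + 6/7 = 2/7)
S(r) = -23/42 (S(r) = -⅚ + 2/7 = -23/42)
R = -21 (R = -1 - 20 = -21)
R*(S(-9) - 1*(-378)) = -21*(-23/42 - 1*(-378)) = -21*(-23/42 + 378) = -21*15853/42 = -15853/2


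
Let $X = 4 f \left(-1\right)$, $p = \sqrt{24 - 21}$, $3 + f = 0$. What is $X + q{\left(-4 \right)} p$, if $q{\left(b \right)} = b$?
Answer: $12 - 4 \sqrt{3} \approx 5.0718$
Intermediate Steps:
$f = -3$ ($f = -3 + 0 = -3$)
$p = \sqrt{3} \approx 1.732$
$X = 12$ ($X = 4 \left(-3\right) \left(-1\right) = \left(-12\right) \left(-1\right) = 12$)
$X + q{\left(-4 \right)} p = 12 - 4 \sqrt{3}$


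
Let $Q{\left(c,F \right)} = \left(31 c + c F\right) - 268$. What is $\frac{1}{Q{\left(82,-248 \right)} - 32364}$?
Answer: $- \frac{1}{50426} \approx -1.9831 \cdot 10^{-5}$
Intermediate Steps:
$Q{\left(c,F \right)} = -268 + 31 c + F c$ ($Q{\left(c,F \right)} = \left(31 c + F c\right) - 268 = -268 + 31 c + F c$)
$\frac{1}{Q{\left(82,-248 \right)} - 32364} = \frac{1}{\left(-268 + 31 \cdot 82 - 20336\right) - 32364} = \frac{1}{\left(-268 + 2542 - 20336\right) - 32364} = \frac{1}{-18062 - 32364} = \frac{1}{-50426} = - \frac{1}{50426}$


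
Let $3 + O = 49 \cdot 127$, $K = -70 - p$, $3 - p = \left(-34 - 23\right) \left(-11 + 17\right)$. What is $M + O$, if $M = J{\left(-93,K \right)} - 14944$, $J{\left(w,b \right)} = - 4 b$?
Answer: $-7064$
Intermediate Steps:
$p = 345$ ($p = 3 - \left(-34 - 23\right) \left(-11 + 17\right) = 3 - \left(-57\right) 6 = 3 - -342 = 3 + 342 = 345$)
$K = -415$ ($K = -70 - 345 = -415$)
$O = 6220$ ($O = -3 + 49 \cdot 127 = -3 + 6223 = 6220$)
$M = -13284$ ($M = \left(-4\right) \left(-415\right) - 14944 = 1660 - 14944 = -13284$)
$M + O = -13284 + 6220 = -7064$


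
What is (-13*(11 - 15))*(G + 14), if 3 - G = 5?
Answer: 624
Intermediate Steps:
G = -2 (G = 3 - 1*5 = 3 - 5 = -2)
(-13*(11 - 15))*(G + 14) = (-13*(11 - 15))*(-2 + 14) = -13*(-4)*12 = 52*12 = 624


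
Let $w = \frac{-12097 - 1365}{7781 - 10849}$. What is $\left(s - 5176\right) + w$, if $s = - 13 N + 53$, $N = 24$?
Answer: $- \frac{8330559}{1534} \approx -5430.6$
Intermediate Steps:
$w = \frac{6731}{1534}$ ($w = - \frac{13462}{-3068} = \left(-13462\right) \left(- \frac{1}{3068}\right) = \frac{6731}{1534} \approx 4.3879$)
$s = -259$ ($s = \left(-13\right) 24 + 53 = -312 + 53 = -259$)
$\left(s - 5176\right) + w = \left(-259 - 5176\right) + \frac{6731}{1534} = -5435 + \frac{6731}{1534} = - \frac{8330559}{1534}$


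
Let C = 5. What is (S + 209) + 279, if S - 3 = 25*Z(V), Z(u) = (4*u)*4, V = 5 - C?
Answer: 491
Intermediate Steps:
V = 0 (V = 5 - 1*5 = 5 - 5 = 0)
Z(u) = 16*u
S = 3 (S = 3 + 25*(16*0) = 3 + 25*0 = 3 + 0 = 3)
(S + 209) + 279 = (3 + 209) + 279 = 212 + 279 = 491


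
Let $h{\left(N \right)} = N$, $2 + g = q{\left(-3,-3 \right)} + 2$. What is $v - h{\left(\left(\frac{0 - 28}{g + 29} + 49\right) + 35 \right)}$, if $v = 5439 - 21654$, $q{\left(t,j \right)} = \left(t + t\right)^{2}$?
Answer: $- \frac{1059407}{65} \approx -16299.0$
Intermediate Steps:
$q{\left(t,j \right)} = 4 t^{2}$ ($q{\left(t,j \right)} = \left(2 t\right)^{2} = 4 t^{2}$)
$g = 36$ ($g = -2 + \left(4 \left(-3\right)^{2} + 2\right) = -2 + \left(4 \cdot 9 + 2\right) = -2 + \left(36 + 2\right) = -2 + 38 = 36$)
$v = -16215$ ($v = 5439 - 21654 = -16215$)
$v - h{\left(\left(\frac{0 - 28}{g + 29} + 49\right) + 35 \right)} = -16215 - \left(\left(\frac{0 - 28}{36 + 29} + 49\right) + 35\right) = -16215 - \left(\left(- \frac{28}{65} + 49\right) + 35\right) = -16215 - \left(\frac{3157}{65} + 35\right) = -16215 - \frac{5432}{65} = - \frac{1059407}{65}$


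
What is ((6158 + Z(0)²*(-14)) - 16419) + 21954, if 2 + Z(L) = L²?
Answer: 11637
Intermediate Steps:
Z(L) = -2 + L²
((6158 + Z(0)²*(-14)) - 16419) + 21954 = ((6158 + (-2 + 0²)²*(-14)) - 16419) + 21954 = ((6158 + (-2 + 0)²*(-14)) - 16419) + 21954 = ((6158 + (-2)²*(-14)) - 16419) + 21954 = ((6158 + 4*(-14)) - 16419) + 21954 = ((6158 - 56) - 16419) + 21954 = (6102 - 16419) + 21954 = -10317 + 21954 = 11637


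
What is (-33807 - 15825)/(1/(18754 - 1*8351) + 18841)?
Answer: -43026808/16333577 ≈ -2.6343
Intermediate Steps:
(-33807 - 15825)/(1/(18754 - 1*8351) + 18841) = -49632/(1/(18754 - 8351) + 18841) = -49632/(1/10403 + 18841) = -49632/196002924/10403 = -49632*10403/196002924 = -43026808/16333577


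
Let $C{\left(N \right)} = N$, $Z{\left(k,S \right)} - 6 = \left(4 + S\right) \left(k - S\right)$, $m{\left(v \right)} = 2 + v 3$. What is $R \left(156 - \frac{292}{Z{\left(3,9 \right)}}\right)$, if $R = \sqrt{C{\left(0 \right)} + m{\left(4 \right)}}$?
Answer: $\frac{2881 \sqrt{14}}{18} \approx 598.87$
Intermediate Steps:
$m{\left(v \right)} = 2 + 3 v$
$Z{\left(k,S \right)} = 6 + \left(4 + S\right) \left(k - S\right)$
$R = \sqrt{14}$ ($R = \sqrt{0 + \left(2 + 3 \cdot 4\right)} = \sqrt{0 + \left(2 + 12\right)} = \sqrt{0 + 14} = \sqrt{14} \approx 3.7417$)
$R \left(156 - \frac{292}{Z{\left(3,9 \right)}}\right) = \sqrt{14} \left(156 - \frac{292}{6 - 9^{2} - 36 + 4 \cdot 3 + 9 \cdot 3}\right) = \sqrt{14} \left(156 - \frac{292}{6 - 81 - 36 + 12 + 27}\right) = \sqrt{14} \left(156 - \frac{292}{-72}\right) = \sqrt{14} \left(156 - 292 \left(- \frac{1}{72}\right)\right) = \sqrt{14} \left(156 - - \frac{73}{18}\right) = \sqrt{14} \left(156 + \frac{73}{18}\right) = \sqrt{14} \cdot \frac{2881}{18} = \frac{2881 \sqrt{14}}{18}$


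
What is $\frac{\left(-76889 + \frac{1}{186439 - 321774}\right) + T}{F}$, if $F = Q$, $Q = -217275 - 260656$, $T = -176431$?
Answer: $\frac{34283062201}{64680791885} \approx 0.53004$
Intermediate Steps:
$Q = -477931$ ($Q = -217275 - 260656 = -477931$)
$F = -477931$
$\frac{\left(-76889 + \frac{1}{186439 - 321774}\right) + T}{F} = \frac{\left(-76889 + \frac{1}{186439 - 321774}\right) - 176431}{-477931} = \left(\left(-76889 + \frac{1}{-135335}\right) - 176431\right) \left(- \frac{1}{477931}\right) = \left(\left(-76889 - \frac{1}{135335}\right) - 176431\right) \left(- \frac{1}{477931}\right) = \left(- \frac{10405772816}{135335} - 176431\right) \left(- \frac{1}{477931}\right) = \left(- \frac{34283062201}{135335}\right) \left(- \frac{1}{477931}\right) = \frac{34283062201}{64680791885}$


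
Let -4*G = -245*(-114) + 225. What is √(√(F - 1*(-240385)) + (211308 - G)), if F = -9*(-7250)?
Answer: √(873387 + 4*√305635)/2 ≈ 467.87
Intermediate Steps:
G = -28155/4 (G = -(-245*(-114) + 225)/4 = -(27930 + 225)/4 = -¼*28155 = -28155/4 ≈ -7038.8)
F = 65250
√(√(F - 1*(-240385)) + (211308 - G)) = √(√(65250 - 1*(-240385)) + (211308 - 1*(-28155/4))) = √(√(65250 + 240385) + (211308 + 28155/4)) = √(√305635 + 873387/4) = √(873387/4 + √305635)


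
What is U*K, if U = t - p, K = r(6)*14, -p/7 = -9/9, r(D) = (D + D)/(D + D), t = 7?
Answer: 0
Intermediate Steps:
r(D) = 1 (r(D) = (2*D)/((2*D)) = (2*D)*(1/(2*D)) = 1)
p = 7 (p = -(-63)/9 = -7*(-1) = 7)
K = 14 (K = 1*14 = 14)
U = 0 (U = 7 - 1*7 = 7 - 7 = 0)
U*K = 0*14 = 0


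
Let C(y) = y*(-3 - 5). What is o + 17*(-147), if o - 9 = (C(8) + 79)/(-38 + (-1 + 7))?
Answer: -79695/32 ≈ -2490.5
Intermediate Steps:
C(y) = -8*y (C(y) = y*(-8) = -8*y)
o = 273/32 (o = 9 + (-8*8 + 79)/(-38 + (-1 + 7)) = 9 + (-64 + 79)/(-38 + 6) = 9 + 15/(-32) = 9 + 15*(-1/32) = 9 - 15/32 = 273/32 ≈ 8.5313)
o + 17*(-147) = 273/32 + 17*(-147) = 273/32 - 2499 = -79695/32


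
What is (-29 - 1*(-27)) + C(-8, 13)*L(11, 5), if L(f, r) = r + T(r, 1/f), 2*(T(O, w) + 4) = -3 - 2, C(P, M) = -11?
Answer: 29/2 ≈ 14.500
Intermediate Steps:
T(O, w) = -13/2 (T(O, w) = -4 + (-3 - 2)/2 = -4 + (½)*(-5) = -4 - 5/2 = -13/2)
L(f, r) = -13/2 + r (L(f, r) = r - 13/2 = -13/2 + r)
(-29 - 1*(-27)) + C(-8, 13)*L(11, 5) = (-29 - 1*(-27)) - 11*(-13/2 + 5) = (-29 + 27) - 11*(-3/2) = -2 + 33/2 = 29/2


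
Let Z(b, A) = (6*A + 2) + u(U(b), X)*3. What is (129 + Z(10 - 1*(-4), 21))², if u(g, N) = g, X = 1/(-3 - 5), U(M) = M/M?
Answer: 67600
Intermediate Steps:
U(M) = 1
X = -⅛ (X = 1/(-8) = -⅛ ≈ -0.12500)
Z(b, A) = 5 + 6*A (Z(b, A) = (6*A + 2) + 1*3 = (2 + 6*A) + 3 = 5 + 6*A)
(129 + Z(10 - 1*(-4), 21))² = (129 + (5 + 6*21))² = (129 + (5 + 126))² = (129 + 131)² = 260² = 67600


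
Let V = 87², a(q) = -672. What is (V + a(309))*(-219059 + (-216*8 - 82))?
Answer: -1523333493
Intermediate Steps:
V = 7569
(V + a(309))*(-219059 + (-216*8 - 82)) = (7569 - 672)*(-219059 + (-216*8 - 82)) = 6897*(-219059 + (-1728 - 82)) = 6897*(-219059 - 1810) = 6897*(-220869) = -1523333493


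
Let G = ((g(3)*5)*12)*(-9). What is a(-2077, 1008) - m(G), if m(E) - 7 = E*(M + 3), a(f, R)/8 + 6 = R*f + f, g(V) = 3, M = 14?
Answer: -16738059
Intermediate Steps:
G = -1620 (G = ((3*5)*12)*(-9) = (15*12)*(-9) = 180*(-9) = -1620)
a(f, R) = -48 + 8*f + 8*R*f (a(f, R) = -48 + 8*(R*f + f) = -48 + 8*(f + R*f) = -48 + (8*f + 8*R*f) = -48 + 8*f + 8*R*f)
m(E) = 7 + 17*E (m(E) = 7 + E*(14 + 3) = 7 + E*17 = 7 + 17*E)
a(-2077, 1008) - m(G) = (-48 + 8*(-2077) + 8*1008*(-2077)) - (7 + 17*(-1620)) = (-48 - 16616 - 16748928) - (7 - 27540) = -16765592 - 1*(-27533) = -16765592 + 27533 = -16738059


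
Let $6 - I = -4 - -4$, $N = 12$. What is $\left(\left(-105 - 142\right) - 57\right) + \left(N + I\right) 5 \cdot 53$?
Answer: $4466$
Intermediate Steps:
$I = 6$ ($I = 6 - \left(-4 - -4\right) = 6 - \left(-4 + 4\right) = 6 - 0 = 6 + 0 = 6$)
$\left(\left(-105 - 142\right) - 57\right) + \left(N + I\right) 5 \cdot 53 = \left(\left(-105 - 142\right) - 57\right) + \left(12 + 6\right) 5 \cdot 53 = \left(-247 - 57\right) + 18 \cdot 5 \cdot 53 = -304 + 90 \cdot 53 = -304 + 4770 = 4466$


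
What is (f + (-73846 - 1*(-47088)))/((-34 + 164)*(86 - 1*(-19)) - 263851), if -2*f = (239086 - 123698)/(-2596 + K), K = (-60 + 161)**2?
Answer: 15657868/146367585 ≈ 0.10698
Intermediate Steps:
K = 10201 (K = 101**2 = 10201)
f = -4438/585 (f = -(239086 - 123698)/(2*(-2596 + 10201)) = -57694/7605 = -1/2*8876/585 = -4438/585 ≈ -7.5863)
(f + (-73846 - 1*(-47088)))/((-34 + 164)*(86 - 1*(-19)) - 263851) = (-4438/585 + (-73846 - 1*(-47088)))/((-34 + 164)*(86 - 1*(-19)) - 263851) = (-4438/585 + (-73846 + 47088))/(130*(86 + 19) - 263851) = (-4438/585 - 26758)/(130*105 - 263851) = -15657868/(585*(13650 - 263851)) = -15657868/585/(-250201) = -15657868/585*(-1/250201) = 15657868/146367585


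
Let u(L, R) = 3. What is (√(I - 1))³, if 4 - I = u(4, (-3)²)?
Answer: 0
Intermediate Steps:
I = 1 (I = 4 - 1*3 = 4 - 3 = 1)
(√(I - 1))³ = (√(1 - 1))³ = (√0)³ = 0³ = 0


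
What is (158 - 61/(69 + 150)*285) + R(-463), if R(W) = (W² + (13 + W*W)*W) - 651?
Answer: -7230290065/73 ≈ -9.9045e+7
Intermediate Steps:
R(W) = -651 + W² + W*(13 + W²) (R(W) = (W² + (13 + W²)*W) - 651 = (W² + W*(13 + W²)) - 651 = -651 + W² + W*(13 + W²))
(158 - 61/(69 + 150)*285) + R(-463) = (158 - 61/(69 + 150)*285) + (-651 + (-463)² + (-463)³ + 13*(-463)) = (158 - 61/219*285) + (-651 + 214369 - 99252847 - 6019) = (158 - 61*1/219*285) - 99045148 = (158 - 61/219*285) - 99045148 = (158 - 5795/73) - 99045148 = 5739/73 - 99045148 = -7230290065/73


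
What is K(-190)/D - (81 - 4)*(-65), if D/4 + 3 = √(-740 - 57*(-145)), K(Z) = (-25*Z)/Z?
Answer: 150470245/30064 - 125*√301/30064 ≈ 5004.9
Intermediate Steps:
K(Z) = -25
D = -12 + 20*√301 (D = -12 + 4*√(-740 - 57*(-145)) = -12 + 4*√(-740 + 8265) = -12 + 4*√7525 = -12 + 4*(5*√301) = -12 + 20*√301 ≈ 334.99)
K(-190)/D - (81 - 4)*(-65) = -25/(-12 + 20*√301) - (81 - 4)*(-65) = -25/(-12 + 20*√301) - 77*(-65) = -25/(-12 + 20*√301) - 1*(-5005) = -25/(-12 + 20*√301) + 5005 = 5005 - 25/(-12 + 20*√301)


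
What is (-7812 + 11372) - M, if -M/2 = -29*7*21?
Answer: -4966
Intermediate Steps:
M = 8526 (M = -2*(-29*7)*21 = -(-406)*21 = -2*(-4263) = 8526)
(-7812 + 11372) - M = (-7812 + 11372) - 1*8526 = 3560 - 8526 = -4966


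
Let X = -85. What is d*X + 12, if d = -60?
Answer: 5112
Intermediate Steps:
d*X + 12 = -60*(-85) + 12 = 5100 + 12 = 5112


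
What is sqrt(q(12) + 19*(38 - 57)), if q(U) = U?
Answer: I*sqrt(349) ≈ 18.682*I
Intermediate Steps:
sqrt(q(12) + 19*(38 - 57)) = sqrt(12 + 19*(38 - 57)) = sqrt(12 + 19*(-19)) = sqrt(12 - 361) = sqrt(-349) = I*sqrt(349)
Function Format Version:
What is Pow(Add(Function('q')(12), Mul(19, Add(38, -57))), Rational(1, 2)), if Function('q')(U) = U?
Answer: Mul(I, Pow(349, Rational(1, 2))) ≈ Mul(18.682, I)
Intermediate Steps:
Pow(Add(Function('q')(12), Mul(19, Add(38, -57))), Rational(1, 2)) = Pow(Add(12, Mul(19, Add(38, -57))), Rational(1, 2)) = Pow(Add(12, Mul(19, -19)), Rational(1, 2)) = Pow(Add(12, -361), Rational(1, 2)) = Pow(-349, Rational(1, 2)) = Mul(I, Pow(349, Rational(1, 2)))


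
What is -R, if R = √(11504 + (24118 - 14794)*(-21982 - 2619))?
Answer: -2*I*√57342055 ≈ -15145.0*I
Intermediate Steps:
R = 2*I*√57342055 (R = √(11504 + 9324*(-24601)) = √(11504 - 229379724) = √(-229368220) = 2*I*√57342055 ≈ 15145.0*I)
-R = -2*I*√57342055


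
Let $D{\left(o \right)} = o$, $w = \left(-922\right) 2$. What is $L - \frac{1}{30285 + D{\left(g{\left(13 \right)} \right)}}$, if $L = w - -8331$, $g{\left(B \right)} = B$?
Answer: $\frac{196543125}{30298} \approx 6487.0$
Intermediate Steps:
$w = -1844$
$L = 6487$ ($L = -1844 - -8331 = -1844 + 8331 = 6487$)
$L - \frac{1}{30285 + D{\left(g{\left(13 \right)} \right)}} = 6487 - \frac{1}{30285 + 13} = 6487 - \frac{1}{30298} = \frac{196543125}{30298}$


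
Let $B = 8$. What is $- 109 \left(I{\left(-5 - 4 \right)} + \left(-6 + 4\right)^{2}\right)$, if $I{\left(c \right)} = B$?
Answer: $-1308$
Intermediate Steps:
$I{\left(c \right)} = 8$
$- 109 \left(I{\left(-5 - 4 \right)} + \left(-6 + 4\right)^{2}\right) = - 109 \left(8 + \left(-6 + 4\right)^{2}\right) = - 109 \left(8 + \left(-2\right)^{2}\right) = - 109 \left(8 + 4\right) = \left(-109\right) 12 = -1308$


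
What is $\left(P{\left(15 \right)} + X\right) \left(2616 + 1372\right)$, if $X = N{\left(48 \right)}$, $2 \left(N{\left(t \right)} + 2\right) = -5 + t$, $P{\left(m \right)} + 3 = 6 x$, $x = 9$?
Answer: $281154$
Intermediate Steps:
$P{\left(m \right)} = 51$ ($P{\left(m \right)} = -3 + 6 \cdot 9 = -3 + 54 = 51$)
$N{\left(t \right)} = - \frac{9}{2} + \frac{t}{2}$ ($N{\left(t \right)} = -2 + \frac{-5 + t}{2} = -2 + \left(- \frac{5}{2} + \frac{t}{2}\right) = - \frac{9}{2} + \frac{t}{2}$)
$X = \frac{39}{2}$ ($X = - \frac{9}{2} + \frac{1}{2} \cdot 48 = - \frac{9}{2} + 24 = \frac{39}{2} \approx 19.5$)
$\left(P{\left(15 \right)} + X\right) \left(2616 + 1372\right) = \left(51 + \frac{39}{2}\right) \left(2616 + 1372\right) = \frac{141}{2} \cdot 3988 = 281154$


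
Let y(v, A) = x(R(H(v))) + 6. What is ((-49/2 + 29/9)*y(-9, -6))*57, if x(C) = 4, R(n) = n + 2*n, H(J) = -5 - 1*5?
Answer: -36385/3 ≈ -12128.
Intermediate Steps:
H(J) = -10 (H(J) = -5 - 5 = -10)
R(n) = 3*n
y(v, A) = 10 (y(v, A) = 4 + 6 = 10)
((-49/2 + 29/9)*y(-9, -6))*57 = ((-49/2 + 29/9)*10)*57 = -383/18*10*57 = -1915/9*57 = -36385/3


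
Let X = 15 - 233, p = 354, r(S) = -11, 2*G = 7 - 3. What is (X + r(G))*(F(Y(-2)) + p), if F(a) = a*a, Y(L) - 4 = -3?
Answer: -81295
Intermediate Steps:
Y(L) = 1 (Y(L) = 4 - 3 = 1)
G = 2 (G = (7 - 3)/2 = (1/2)*4 = 2)
F(a) = a**2
X = -218
(X + r(G))*(F(Y(-2)) + p) = (-218 - 11)*(1**2 + 354) = -229*(1 + 354) = -229*355 = -81295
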